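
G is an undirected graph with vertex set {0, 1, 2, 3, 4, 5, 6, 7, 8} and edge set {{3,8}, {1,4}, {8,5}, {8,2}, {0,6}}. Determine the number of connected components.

4

7 is isolated — a component by itself.
Starting from 0 we can reach 0, 6. That is one component of size 2.
Starting from 1 we can reach 1, 4. That is one component of size 2.
Starting from 2 we can reach 2, 3, 5, 8. That is one component of size 4.
Total: 4 components.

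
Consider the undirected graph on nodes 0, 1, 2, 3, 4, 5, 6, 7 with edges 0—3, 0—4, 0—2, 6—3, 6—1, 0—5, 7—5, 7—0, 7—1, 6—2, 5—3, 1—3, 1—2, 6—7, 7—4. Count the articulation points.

0

Removing 2, for instance, still leaves 1 component. No single vertex removal increases the component count — the graph has no articulation points.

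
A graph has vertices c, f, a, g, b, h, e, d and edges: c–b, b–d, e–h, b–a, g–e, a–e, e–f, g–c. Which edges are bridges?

b-d, e-f, e-h

The edges on the cycle g-c-b-a-e-g are not bridges since each lies on that cycle.
But removing e–h disconnects e from h; removing e–f disconnects e from f; removing b–d disconnects b from d — these are bridges.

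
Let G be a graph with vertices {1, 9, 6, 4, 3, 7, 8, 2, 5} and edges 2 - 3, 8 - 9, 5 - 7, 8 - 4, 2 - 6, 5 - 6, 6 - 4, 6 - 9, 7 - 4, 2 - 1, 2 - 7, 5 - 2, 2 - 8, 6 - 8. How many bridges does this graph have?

2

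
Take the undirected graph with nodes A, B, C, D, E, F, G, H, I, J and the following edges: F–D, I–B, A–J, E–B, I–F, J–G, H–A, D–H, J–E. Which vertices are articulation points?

J

Removing J increases the component count from 2 to 3, so J is a cut vertex.
By contrast removing G leaves 2 components; it is not a cut vertex. No other vertex is a cut vertex either.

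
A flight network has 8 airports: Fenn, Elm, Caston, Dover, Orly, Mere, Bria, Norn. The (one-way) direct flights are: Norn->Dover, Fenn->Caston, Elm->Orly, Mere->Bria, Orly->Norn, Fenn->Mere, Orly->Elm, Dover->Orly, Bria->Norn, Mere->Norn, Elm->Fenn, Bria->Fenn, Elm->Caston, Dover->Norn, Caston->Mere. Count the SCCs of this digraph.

{Elm, Bria, Fenn, Mere, Norn, Orly, Dover, Caston} are all mutually reachable — one SCC of size 8.
That gives 1 strongly connected component.

1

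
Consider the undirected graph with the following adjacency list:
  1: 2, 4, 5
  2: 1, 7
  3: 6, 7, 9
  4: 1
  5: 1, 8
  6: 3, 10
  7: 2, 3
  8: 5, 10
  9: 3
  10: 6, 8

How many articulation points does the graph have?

Removing 1 increases the component count from 1 to 2, so 1 is a cut vertex.
Removing 3 increases the component count from 1 to 2, so 3 is a cut vertex.
By contrast removing 4 leaves 1 component; it is not a cut vertex. No other vertex is a cut vertex either.

2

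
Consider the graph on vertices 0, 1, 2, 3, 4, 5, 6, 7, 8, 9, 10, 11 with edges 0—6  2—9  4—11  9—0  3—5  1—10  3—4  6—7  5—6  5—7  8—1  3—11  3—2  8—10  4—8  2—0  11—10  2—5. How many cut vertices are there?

1

Removing 3 increases the component count from 1 to 2, so 3 is a cut vertex.
By contrast removing 10 leaves 1 component; it is not a cut vertex. No other vertex is a cut vertex either.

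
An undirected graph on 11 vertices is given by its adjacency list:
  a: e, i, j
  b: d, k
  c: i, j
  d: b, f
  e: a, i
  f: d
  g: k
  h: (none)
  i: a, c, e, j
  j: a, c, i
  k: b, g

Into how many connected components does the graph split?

3

h is isolated — a component by itself.
Starting from b we can reach b, d, f, g, k. That is one component of size 5.
Starting from a we can reach a, c, e, i, j. That is one component of size 5.
Total: 3 components.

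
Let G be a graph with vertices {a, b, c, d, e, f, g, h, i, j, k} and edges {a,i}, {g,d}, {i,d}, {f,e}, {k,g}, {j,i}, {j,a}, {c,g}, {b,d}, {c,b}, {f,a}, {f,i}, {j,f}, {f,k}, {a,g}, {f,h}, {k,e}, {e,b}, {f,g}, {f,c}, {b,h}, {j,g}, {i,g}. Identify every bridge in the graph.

none

The edges on the cycle j-f-a-j are not bridges since each lies on that cycle.
Every edge lies on some cycle, so there are no bridges.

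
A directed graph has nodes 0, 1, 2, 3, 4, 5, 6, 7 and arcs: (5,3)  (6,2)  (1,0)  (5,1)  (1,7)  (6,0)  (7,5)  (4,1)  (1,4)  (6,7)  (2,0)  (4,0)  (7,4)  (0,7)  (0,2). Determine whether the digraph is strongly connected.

There is no directed path from 5 to 6, so the graph is not strongly connected.

No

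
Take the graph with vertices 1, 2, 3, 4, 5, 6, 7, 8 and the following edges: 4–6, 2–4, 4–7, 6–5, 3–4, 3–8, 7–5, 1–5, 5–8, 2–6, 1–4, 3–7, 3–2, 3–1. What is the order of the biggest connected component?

Starting from 1 we can reach 1, 2, 3, 4, 5, 6, 7, 8. That is one component of size 8.
The largest has 8 vertices.

8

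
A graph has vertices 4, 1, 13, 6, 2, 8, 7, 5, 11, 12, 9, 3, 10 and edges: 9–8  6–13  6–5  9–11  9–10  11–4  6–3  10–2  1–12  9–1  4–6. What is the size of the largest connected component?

12

7 is isolated — a component by itself.
Starting from 1 we can reach 1, 2, 3, 4, 5, 6, 8, 9, 10, 11, 12, 13. That is one component of size 12.
The largest has 12 vertices.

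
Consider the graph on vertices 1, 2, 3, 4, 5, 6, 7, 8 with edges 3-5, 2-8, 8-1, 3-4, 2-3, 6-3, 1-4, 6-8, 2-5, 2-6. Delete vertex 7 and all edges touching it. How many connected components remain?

With 7 gone, the remaining components are: {1, 2, 3, 4, 5, 6, 8}.
That is 1 component.

1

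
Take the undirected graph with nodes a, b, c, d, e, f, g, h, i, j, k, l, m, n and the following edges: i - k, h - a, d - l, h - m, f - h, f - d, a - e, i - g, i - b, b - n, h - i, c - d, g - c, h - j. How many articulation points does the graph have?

Removing a increases the component count from 1 to 2, so a is a cut vertex.
Removing b increases the component count from 1 to 2, so b is a cut vertex.
Removing d increases the component count from 1 to 2, so d is a cut vertex.
Likewise h, i are cut vertices.
By contrast removing g leaves 1 component; it is not a cut vertex. No other vertex is a cut vertex either.

5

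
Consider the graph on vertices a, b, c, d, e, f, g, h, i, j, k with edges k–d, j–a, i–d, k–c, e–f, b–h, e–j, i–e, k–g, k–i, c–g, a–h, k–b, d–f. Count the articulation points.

Removing k increases the component count from 1 to 2, so k is a cut vertex.
By contrast removing g leaves 1 component; it is not a cut vertex. No other vertex is a cut vertex either.

1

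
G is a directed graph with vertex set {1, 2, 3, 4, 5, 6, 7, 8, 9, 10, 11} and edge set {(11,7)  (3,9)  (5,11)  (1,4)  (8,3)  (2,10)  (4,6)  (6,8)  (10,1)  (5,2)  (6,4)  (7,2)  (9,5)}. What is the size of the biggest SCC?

{1, 2, 3, 4, 5, 6, 7, 8, 9, 10, 11} are all mutually reachable — one SCC of size 11.
The largest has 11 vertices.

11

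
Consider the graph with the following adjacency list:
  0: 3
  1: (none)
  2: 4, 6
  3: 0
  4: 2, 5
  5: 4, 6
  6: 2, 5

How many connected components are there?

1 is isolated — a component by itself.
Starting from 0 we can reach 0, 3. That is one component of size 2.
Starting from 2 we can reach 2, 4, 5, 6. That is one component of size 4.
Total: 3 components.

3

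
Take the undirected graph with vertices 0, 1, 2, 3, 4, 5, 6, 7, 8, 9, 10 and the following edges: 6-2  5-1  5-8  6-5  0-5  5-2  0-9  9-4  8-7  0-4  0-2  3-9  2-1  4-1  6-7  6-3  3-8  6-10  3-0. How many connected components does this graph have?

Starting from 0 we can reach 0, 1, 2, 3, 4, 5, 6, 7, 8, 9, 10. That is one component of size 11.
Total: 1 component.

1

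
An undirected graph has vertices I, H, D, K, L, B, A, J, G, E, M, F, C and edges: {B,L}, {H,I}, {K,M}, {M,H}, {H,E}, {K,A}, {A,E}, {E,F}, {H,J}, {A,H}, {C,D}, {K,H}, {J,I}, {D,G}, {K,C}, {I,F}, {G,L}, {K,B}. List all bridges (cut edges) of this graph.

The edges on the cycle K-M-H-K are not bridges since each lies on that cycle.
Every edge lies on some cycle, so there are no bridges.

none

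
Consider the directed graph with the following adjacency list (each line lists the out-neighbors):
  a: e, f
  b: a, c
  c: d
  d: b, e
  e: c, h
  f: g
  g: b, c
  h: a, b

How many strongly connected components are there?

1

{a, b, c, d, e, f, g, h} are all mutually reachable — one SCC of size 8.
That gives 1 strongly connected component.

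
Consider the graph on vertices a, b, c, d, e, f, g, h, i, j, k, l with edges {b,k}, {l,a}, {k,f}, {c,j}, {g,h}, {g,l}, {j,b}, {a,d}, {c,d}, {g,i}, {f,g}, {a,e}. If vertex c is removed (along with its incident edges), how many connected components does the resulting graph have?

1

With c gone, the remaining components are: {a, b, d, e, f, g, h, i, j, k, l}.
That is 1 component.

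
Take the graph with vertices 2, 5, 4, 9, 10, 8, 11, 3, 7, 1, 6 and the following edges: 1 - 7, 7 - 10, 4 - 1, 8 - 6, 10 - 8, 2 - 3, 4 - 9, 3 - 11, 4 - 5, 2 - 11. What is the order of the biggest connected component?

Starting from 2 we can reach 2, 3, 11. That is one component of size 3.
Starting from 1 we can reach 1, 4, 5, 6, 7, 8, 9, 10. That is one component of size 8.
The largest has 8 vertices.

8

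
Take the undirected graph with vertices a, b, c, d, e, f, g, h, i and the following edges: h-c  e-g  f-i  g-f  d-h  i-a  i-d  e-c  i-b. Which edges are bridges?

The edges on the cycle e-g-f-i-d-h-c-e are not bridges since each lies on that cycle.
But removing b-i disconnects b from i; removing i-a disconnects i from a — these are bridges.

a-i, b-i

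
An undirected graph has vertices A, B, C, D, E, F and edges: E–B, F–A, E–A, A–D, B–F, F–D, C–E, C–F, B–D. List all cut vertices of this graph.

Removing F, for instance, still leaves 1 component. No single vertex removal increases the component count — the graph has no articulation points.

none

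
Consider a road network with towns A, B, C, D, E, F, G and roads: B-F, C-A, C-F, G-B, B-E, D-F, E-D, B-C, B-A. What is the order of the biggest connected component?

Starting from A we can reach A, B, C, D, E, F, G. That is one component of size 7.
The largest has 7 vertices.

7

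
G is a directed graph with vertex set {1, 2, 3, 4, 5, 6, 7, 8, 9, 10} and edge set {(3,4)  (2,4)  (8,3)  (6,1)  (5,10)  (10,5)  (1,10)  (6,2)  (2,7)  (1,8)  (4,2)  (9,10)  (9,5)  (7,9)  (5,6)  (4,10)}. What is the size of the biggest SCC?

10

{1, 2, 3, 4, 5, 6, 7, 8, 9, 10} are all mutually reachable — one SCC of size 10.
The largest has 10 vertices.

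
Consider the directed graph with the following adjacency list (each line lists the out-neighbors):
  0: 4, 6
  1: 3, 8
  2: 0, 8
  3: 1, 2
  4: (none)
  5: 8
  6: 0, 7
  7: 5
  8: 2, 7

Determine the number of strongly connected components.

{0, 2, 5, 6, 7, 8} are all mutually reachable — one SCC of size 6.
{1, 3} are all mutually reachable — one SCC of size 2.
{4} is an SCC by itself.
That gives 3 strongly connected components.

3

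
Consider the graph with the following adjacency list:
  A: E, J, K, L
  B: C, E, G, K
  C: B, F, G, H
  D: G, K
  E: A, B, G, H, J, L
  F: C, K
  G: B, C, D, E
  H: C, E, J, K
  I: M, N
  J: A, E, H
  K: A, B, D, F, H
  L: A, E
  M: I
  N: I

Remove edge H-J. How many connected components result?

2

H and J are still connected via H-E-J, so the component count stays at 2.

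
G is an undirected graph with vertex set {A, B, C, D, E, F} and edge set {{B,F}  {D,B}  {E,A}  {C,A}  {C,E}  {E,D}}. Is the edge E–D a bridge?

Yes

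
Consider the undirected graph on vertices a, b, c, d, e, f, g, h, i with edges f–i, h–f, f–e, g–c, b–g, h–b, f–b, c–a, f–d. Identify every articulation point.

b, c, f, g

Removing b increases the component count from 1 to 2, so b is a cut vertex.
Removing c increases the component count from 1 to 2, so c is a cut vertex.
Removing f increases the component count from 1 to 4, so f is a cut vertex.
Likewise g is a cut vertex.
By contrast removing e leaves 1 component; it is not a cut vertex. No other vertex is a cut vertex either.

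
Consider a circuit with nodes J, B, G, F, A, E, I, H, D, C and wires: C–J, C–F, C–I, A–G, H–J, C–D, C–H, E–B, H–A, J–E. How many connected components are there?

Starting from A we can reach A, B, C, D, E, F, G, H, I, J. That is one component of size 10.
Total: 1 component.

1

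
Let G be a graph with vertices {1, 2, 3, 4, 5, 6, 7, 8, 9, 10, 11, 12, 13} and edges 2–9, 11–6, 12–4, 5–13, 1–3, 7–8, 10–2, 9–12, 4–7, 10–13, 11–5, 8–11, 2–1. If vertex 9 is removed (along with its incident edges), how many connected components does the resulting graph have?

1

With 9 gone, the remaining components are: {1, 2, 3, 4, 5, 6, 7, 8, 10, 11, 12, 13}.
That is 1 component.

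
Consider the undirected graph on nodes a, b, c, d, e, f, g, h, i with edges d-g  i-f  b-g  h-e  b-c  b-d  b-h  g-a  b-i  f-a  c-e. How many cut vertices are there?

1

Removing b increases the component count from 1 to 2, so b is a cut vertex.
By contrast removing d leaves 1 component; it is not a cut vertex. No other vertex is a cut vertex either.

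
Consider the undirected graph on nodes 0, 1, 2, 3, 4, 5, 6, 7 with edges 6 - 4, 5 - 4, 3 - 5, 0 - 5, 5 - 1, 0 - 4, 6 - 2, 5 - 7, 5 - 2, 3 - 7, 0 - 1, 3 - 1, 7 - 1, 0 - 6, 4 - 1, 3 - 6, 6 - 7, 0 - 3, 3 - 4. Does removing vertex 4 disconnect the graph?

No

Deleting 4 leaves 1 component (was 1) (its neighbors 0, 1, 3, 5, 6 remain connected to each other), so 4 is not a cut vertex.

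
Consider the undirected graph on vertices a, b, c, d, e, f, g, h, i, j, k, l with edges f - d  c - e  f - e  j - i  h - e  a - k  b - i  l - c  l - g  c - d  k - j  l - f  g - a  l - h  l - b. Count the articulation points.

1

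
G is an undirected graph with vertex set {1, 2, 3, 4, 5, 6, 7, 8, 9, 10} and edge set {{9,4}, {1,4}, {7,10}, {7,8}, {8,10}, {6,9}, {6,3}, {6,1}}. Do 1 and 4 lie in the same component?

Yes

From 1 we can reach 1, 3, 4, 6, 9, which includes 4.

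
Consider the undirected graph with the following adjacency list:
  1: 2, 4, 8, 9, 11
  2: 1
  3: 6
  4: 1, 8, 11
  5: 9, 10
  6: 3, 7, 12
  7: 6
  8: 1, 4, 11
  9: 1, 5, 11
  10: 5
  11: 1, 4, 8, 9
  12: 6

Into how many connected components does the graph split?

Starting from 3 we can reach 3, 6, 7, 12. That is one component of size 4.
Starting from 1 we can reach 1, 2, 4, 5, 8, 9, 10, 11. That is one component of size 8.
Total: 2 components.

2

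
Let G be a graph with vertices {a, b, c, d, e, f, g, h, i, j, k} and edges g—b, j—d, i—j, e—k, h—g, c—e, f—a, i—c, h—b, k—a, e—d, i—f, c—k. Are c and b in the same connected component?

No

The component containing c is {a, c, d, e, f, i, j, k}, and b is not in it.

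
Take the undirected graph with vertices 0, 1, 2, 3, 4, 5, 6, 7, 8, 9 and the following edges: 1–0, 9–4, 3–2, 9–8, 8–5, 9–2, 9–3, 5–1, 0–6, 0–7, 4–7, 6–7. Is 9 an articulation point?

Yes

Deleting 9 raises the number of components from 1 to 2, so 9 is a cut vertex.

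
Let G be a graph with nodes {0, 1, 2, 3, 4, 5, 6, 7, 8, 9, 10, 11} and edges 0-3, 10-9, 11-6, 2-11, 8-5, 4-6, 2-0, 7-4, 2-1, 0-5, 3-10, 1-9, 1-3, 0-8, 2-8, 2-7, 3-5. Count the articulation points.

Removing 2 increases the component count from 1 to 2, so 2 is a cut vertex.
By contrast removing 8 leaves 1 component; it is not a cut vertex. No other vertex is a cut vertex either.

1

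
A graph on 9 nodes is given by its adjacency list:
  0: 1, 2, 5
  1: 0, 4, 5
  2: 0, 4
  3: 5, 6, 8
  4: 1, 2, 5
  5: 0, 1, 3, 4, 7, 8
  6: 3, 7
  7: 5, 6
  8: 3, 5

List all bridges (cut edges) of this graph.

none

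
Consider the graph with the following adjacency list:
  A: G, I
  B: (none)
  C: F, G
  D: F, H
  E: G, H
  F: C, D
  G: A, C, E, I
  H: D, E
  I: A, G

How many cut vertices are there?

Removing G increases the component count from 2 to 3, so G is a cut vertex.
By contrast removing I leaves 2 components; it is not a cut vertex. No other vertex is a cut vertex either.

1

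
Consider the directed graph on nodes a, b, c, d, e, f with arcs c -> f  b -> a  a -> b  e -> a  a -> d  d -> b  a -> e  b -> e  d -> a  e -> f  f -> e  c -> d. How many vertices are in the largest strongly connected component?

5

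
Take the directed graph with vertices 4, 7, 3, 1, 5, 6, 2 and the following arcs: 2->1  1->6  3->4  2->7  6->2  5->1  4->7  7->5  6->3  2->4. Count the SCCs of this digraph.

{1, 2, 3, 4, 5, 6, 7} are all mutually reachable — one SCC of size 7.
That gives 1 strongly connected component.

1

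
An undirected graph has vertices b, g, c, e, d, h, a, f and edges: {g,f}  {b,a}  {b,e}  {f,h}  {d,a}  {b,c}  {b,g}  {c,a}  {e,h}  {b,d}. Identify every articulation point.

Removing b increases the component count from 1 to 2, so b is a cut vertex.
By contrast removing f leaves 1 component; it is not a cut vertex. No other vertex is a cut vertex either.

b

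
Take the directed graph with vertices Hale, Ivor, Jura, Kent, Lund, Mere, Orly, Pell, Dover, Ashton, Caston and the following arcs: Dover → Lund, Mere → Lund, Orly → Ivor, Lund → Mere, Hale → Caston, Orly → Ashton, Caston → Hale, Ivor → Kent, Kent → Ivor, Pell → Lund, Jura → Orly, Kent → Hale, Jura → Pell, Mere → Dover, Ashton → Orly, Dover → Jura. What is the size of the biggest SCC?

{Jura, Lund, Mere, Pell, Dover} are all mutually reachable — one SCC of size 5.
{Hale, Caston} are all mutually reachable — one SCC of size 2.
{Orly, Ashton} are all mutually reachable — one SCC of size 2.
{Ivor, Kent} are all mutually reachable — one SCC of size 2.
The largest has 5 vertices.

5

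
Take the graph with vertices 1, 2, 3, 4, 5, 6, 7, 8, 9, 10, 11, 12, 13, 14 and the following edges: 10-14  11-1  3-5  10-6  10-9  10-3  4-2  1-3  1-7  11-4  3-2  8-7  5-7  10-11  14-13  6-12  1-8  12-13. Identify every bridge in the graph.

The edges on the cycle 10-11-1-8-7-5-3-10 are not bridges since each lies on that cycle.
But removing 10-9 disconnects 10 from 9 — this is a bridge.

10-9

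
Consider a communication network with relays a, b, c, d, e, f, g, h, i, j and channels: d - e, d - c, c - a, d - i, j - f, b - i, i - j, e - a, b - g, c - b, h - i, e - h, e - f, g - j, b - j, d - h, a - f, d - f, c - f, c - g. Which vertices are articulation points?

Removing c, for instance, still leaves 1 component. No single vertex removal increases the component count — the graph has no articulation points.

none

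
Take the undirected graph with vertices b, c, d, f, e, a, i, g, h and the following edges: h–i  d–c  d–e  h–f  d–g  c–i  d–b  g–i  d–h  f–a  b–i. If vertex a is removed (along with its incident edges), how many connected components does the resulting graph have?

1

With a gone, the remaining components are: {b, c, d, e, f, g, h, i}.
That is 1 component.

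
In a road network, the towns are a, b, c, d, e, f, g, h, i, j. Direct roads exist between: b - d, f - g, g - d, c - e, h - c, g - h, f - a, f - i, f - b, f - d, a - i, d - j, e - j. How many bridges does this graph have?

0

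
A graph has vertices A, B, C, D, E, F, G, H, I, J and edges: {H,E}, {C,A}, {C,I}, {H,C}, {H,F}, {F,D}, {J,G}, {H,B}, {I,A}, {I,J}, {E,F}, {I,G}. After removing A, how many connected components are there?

With A gone, the remaining components are: {B, C, D, E, F, G, H, I, J}.
That is 1 component.

1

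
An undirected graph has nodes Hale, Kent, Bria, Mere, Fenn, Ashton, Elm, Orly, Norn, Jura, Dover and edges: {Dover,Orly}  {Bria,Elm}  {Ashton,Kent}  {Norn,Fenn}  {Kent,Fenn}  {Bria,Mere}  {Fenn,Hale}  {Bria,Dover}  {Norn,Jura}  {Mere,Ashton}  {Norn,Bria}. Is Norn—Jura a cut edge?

Yes

Removing Norn—Jura leaves no path between Norn and Jura: the component count goes from 1 to 2. So it is a bridge.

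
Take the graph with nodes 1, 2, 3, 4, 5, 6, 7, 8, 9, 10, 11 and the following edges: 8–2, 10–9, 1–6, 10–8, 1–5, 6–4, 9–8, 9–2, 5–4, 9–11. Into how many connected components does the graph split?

4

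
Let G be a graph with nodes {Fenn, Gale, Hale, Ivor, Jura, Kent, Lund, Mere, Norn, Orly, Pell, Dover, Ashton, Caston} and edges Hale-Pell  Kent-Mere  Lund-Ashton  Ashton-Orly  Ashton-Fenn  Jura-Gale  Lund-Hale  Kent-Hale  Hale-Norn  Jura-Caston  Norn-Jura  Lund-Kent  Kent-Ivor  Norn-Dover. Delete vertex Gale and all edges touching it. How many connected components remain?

1

With Gale gone, the remaining components are: {Fenn, Hale, Ivor, Jura, Kent, Lund, Mere, Norn, Orly, Pell, Dover, Ashton, Caston}.
That is 1 component.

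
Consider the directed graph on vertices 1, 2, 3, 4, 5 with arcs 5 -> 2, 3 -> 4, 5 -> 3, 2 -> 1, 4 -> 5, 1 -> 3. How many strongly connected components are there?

1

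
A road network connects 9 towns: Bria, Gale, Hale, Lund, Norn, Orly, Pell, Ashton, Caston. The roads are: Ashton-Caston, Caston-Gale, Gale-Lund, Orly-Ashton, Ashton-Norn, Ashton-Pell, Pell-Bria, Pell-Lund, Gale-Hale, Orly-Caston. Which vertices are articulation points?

Gale, Pell, Ashton

Removing Gale increases the component count from 1 to 2, so Gale is a cut vertex.
Removing Pell increases the component count from 1 to 2, so Pell is a cut vertex.
Removing Ashton increases the component count from 1 to 2, so Ashton is a cut vertex.
By contrast removing Hale leaves 1 component; it is not a cut vertex. No other vertex is a cut vertex either.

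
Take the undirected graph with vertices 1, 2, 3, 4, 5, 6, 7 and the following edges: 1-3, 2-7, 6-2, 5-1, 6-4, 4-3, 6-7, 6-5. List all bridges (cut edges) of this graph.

none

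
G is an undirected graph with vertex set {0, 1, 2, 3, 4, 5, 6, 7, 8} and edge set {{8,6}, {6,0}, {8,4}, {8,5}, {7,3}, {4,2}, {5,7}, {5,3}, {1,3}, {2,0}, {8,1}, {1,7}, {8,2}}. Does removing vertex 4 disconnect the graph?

No

Deleting 4 leaves 1 component (was 1) (its neighbors 2, 8 remain connected to each other), so 4 is not a cut vertex.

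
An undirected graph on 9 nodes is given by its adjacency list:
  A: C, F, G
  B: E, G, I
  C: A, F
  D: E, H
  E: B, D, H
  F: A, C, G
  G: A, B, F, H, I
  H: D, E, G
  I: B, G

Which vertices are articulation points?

G

Removing G increases the component count from 1 to 2, so G is a cut vertex.
By contrast removing E leaves 1 component; it is not a cut vertex. No other vertex is a cut vertex either.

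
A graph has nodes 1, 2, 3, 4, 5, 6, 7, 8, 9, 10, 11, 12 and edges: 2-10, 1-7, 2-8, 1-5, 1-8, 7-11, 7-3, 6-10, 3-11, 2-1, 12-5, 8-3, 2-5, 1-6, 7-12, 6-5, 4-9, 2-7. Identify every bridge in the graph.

4-9

The edges on the cycle 2-1-7-12-5-2 are not bridges since each lies on that cycle.
But removing 4-9 disconnects 4 from 9 — this is a bridge.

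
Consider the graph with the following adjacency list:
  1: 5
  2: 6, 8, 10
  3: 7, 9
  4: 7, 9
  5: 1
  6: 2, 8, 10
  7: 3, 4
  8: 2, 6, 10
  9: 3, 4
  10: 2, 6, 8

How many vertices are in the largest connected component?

Starting from 1 we can reach 1, 5. That is one component of size 2.
Starting from 2 we can reach 2, 6, 8, 10. That is one component of size 4.
Starting from 3 we can reach 3, 4, 7, 9. That is one component of size 4.
The largest has 4 vertices.

4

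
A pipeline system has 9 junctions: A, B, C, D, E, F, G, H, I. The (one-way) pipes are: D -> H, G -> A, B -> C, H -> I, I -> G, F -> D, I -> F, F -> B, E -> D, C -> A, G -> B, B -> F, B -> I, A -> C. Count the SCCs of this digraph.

3

{B, D, F, G, H, I} are all mutually reachable — one SCC of size 6.
{A, C} are all mutually reachable — one SCC of size 2.
{E} is an SCC by itself.
That gives 3 strongly connected components.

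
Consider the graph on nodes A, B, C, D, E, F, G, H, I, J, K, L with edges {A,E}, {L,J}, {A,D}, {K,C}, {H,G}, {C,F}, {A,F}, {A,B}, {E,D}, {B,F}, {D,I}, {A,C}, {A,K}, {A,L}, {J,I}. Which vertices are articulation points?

Removing A increases the component count from 2 to 3, so A is a cut vertex.
By contrast removing D leaves 2 components; it is not a cut vertex. No other vertex is a cut vertex either.

A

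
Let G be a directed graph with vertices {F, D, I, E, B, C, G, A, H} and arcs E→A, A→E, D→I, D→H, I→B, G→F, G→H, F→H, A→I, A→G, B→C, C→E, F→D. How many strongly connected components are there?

2

{A, B, C, D, E, F, G, I} are all mutually reachable — one SCC of size 8.
{H} is an SCC by itself.
That gives 2 strongly connected components.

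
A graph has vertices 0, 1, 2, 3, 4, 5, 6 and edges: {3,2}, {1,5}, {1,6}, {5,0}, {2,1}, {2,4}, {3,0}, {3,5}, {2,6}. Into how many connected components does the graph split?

1

Starting from 0 we can reach 0, 1, 2, 3, 4, 5, 6. That is one component of size 7.
Total: 1 component.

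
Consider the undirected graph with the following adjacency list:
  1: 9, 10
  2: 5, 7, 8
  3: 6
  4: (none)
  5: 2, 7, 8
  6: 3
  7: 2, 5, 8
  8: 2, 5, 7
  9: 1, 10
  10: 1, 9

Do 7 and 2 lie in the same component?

From 7 we can reach 2, 5, 7, 8, which includes 2.

Yes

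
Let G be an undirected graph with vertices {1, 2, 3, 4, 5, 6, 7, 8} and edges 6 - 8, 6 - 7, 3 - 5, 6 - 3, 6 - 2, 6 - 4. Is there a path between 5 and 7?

Yes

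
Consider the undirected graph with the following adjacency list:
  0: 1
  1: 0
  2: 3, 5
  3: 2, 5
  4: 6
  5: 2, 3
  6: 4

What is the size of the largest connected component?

3

Starting from 0 we can reach 0, 1. That is one component of size 2.
Starting from 4 we can reach 4, 6. That is one component of size 2.
Starting from 2 we can reach 2, 3, 5. That is one component of size 3.
The largest has 3 vertices.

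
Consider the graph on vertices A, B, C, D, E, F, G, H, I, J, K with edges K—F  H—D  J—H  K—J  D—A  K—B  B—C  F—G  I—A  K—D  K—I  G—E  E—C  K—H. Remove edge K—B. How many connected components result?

K and B are still connected via K-F-G-E-C-B, so the component count stays at 1.

1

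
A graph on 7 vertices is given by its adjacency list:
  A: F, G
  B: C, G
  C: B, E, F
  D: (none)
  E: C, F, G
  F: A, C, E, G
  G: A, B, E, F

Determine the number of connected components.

2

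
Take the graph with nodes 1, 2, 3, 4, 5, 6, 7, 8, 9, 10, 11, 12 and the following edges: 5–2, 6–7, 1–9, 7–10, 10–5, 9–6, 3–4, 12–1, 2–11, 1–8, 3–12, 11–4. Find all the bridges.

1-8

The edges on the cycle 3-12-1-9-6-7-10-5-2-11-4-3 are not bridges since each lies on that cycle.
But removing 1–8 disconnects 1 from 8 — this is a bridge.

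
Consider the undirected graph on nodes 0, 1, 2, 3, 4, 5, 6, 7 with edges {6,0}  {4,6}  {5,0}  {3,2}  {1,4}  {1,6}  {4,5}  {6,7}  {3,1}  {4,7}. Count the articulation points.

2

Removing 1 increases the component count from 1 to 2, so 1 is a cut vertex.
Removing 3 increases the component count from 1 to 2, so 3 is a cut vertex.
By contrast removing 5 leaves 1 component; it is not a cut vertex. No other vertex is a cut vertex either.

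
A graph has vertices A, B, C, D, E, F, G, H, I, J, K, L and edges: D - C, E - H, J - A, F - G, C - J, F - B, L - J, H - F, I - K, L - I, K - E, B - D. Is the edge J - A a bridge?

Yes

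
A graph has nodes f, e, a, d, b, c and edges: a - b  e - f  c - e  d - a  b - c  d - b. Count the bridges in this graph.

3

The edges on the cycle d-a-b-d are not bridges since each lies on that cycle.
But removing c - e disconnects c from e; removing b - c disconnects b from c; removing e - f disconnects e from f — these are bridges.
That makes 3 bridges.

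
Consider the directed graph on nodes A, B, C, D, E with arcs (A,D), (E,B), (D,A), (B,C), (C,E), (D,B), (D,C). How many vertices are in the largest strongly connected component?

{B, C, E} are all mutually reachable — one SCC of size 3.
{A, D} are all mutually reachable — one SCC of size 2.
The largest has 3 vertices.

3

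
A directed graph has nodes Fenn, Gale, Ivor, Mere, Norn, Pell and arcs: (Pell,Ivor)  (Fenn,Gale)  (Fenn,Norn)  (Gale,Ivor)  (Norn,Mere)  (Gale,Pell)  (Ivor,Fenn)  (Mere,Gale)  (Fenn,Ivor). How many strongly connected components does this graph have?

{Fenn, Gale, Ivor, Mere, Norn, Pell} are all mutually reachable — one SCC of size 6.
That gives 1 strongly connected component.

1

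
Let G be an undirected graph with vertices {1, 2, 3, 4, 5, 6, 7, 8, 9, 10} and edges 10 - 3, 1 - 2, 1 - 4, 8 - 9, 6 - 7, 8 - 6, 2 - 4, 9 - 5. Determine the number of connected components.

3

Starting from 3 we can reach 3, 10. That is one component of size 2.
Starting from 1 we can reach 1, 2, 4. That is one component of size 3.
Starting from 5 we can reach 5, 6, 7, 8, 9. That is one component of size 5.
Total: 3 components.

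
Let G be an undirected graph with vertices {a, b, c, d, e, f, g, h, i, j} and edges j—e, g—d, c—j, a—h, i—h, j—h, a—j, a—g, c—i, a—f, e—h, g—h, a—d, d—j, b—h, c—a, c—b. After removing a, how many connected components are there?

2

With a gone, the remaining components are: {f}; {b, c, d, e, g, h, i, j}.
That is 2 components.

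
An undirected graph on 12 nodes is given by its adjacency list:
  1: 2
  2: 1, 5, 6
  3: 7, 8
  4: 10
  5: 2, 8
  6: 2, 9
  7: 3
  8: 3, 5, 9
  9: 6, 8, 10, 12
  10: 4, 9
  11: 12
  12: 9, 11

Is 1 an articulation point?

Deleting 1 leaves 1 component (was 1), so 1 is not a cut vertex.

No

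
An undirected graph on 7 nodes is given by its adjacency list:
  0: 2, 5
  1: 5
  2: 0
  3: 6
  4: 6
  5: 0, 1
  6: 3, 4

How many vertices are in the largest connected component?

Starting from 3 we can reach 3, 4, 6. That is one component of size 3.
Starting from 0 we can reach 0, 1, 2, 5. That is one component of size 4.
The largest has 4 vertices.

4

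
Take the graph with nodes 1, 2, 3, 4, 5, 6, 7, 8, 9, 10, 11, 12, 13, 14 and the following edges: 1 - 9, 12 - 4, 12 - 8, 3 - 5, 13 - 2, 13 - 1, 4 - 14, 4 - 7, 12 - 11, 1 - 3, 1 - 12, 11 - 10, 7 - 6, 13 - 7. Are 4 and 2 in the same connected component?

From 4 we can reach 1, 2, 3, 4, 5, 6, 7, 8, 9, 10, 11, 12, 13, 14, which includes 2.

Yes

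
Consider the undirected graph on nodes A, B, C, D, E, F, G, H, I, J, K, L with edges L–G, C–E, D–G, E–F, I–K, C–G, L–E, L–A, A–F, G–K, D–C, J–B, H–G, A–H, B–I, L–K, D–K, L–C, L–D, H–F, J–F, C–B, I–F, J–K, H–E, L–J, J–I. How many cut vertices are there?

Removing F, for instance, still leaves 1 component. No single vertex removal increases the component count — the graph has no articulation points.

0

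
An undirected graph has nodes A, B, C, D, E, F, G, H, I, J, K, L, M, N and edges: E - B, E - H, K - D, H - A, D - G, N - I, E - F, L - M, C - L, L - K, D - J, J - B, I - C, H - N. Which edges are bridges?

A-H, D-G, E-F, L-M

The edges on the cycle E-H-N-I-C-L-K-D-J-B-E are not bridges since each lies on that cycle.
But removing E - F disconnects E from F; removing G - D disconnects G from D; removing M - L disconnects M from L; removing H - A disconnects H from A — these are bridges.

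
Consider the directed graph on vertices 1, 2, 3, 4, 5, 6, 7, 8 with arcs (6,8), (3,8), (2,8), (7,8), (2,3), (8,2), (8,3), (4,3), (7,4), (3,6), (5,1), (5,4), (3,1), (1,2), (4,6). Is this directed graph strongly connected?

No

There is no directed path from 3 to 7, so the graph is not strongly connected.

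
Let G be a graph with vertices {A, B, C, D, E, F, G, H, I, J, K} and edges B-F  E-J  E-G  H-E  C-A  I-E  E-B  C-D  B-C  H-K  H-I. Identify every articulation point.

B, C, E, H

Removing B increases the component count from 1 to 3, so B is a cut vertex.
Removing C increases the component count from 1 to 3, so C is a cut vertex.
Removing E increases the component count from 1 to 4, so E is a cut vertex.
Likewise H is a cut vertex.
By contrast removing I leaves 1 component; it is not a cut vertex. No other vertex is a cut vertex either.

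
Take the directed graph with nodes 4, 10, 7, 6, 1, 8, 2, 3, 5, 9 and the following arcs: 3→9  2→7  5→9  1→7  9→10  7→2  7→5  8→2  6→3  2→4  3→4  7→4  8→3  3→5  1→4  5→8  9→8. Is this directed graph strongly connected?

No

There is no directed path from 3 to 6, so the graph is not strongly connected.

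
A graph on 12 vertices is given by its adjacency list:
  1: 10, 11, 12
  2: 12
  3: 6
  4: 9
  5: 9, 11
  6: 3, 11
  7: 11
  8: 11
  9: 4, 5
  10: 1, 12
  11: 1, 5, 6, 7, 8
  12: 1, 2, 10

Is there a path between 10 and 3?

Yes

From 10 we can reach 1, 2, 3, 4, 5, 6, 7, 8, 9, 10, 11, 12, which includes 3.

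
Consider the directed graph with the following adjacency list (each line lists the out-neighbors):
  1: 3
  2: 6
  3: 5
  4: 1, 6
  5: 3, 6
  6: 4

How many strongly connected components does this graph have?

{1, 3, 4, 5, 6} are all mutually reachable — one SCC of size 5.
{2} is an SCC by itself.
That gives 2 strongly connected components.

2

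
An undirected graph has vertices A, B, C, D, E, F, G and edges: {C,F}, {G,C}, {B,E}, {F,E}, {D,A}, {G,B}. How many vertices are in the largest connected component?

5

Starting from A we can reach A, D. That is one component of size 2.
Starting from B we can reach B, C, E, F, G. That is one component of size 5.
The largest has 5 vertices.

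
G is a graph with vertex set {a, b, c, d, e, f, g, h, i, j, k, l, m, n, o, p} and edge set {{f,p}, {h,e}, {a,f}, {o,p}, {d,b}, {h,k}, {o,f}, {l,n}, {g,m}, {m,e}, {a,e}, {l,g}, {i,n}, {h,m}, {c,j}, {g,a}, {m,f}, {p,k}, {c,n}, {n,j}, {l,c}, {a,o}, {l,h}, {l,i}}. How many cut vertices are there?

1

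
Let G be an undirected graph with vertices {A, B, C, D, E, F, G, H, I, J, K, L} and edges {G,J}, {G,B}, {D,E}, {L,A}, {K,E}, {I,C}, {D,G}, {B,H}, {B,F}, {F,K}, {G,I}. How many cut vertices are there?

3

Removing B increases the component count from 2 to 3, so B is a cut vertex.
Removing G increases the component count from 2 to 4, so G is a cut vertex.
Removing I increases the component count from 2 to 3, so I is a cut vertex.
By contrast removing J leaves 2 components; it is not a cut vertex. No other vertex is a cut vertex either.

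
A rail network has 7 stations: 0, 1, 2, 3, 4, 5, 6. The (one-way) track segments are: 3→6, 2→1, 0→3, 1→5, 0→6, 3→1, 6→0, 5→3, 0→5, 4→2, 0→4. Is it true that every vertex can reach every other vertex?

Yes

From 5 we can reach every vertex (0, 1, 2, 3, 4, 5, 6), and every vertex can reach 5 (0, 1, 2, 3, 4, 5, 6). So the whole graph is one strongly connected component.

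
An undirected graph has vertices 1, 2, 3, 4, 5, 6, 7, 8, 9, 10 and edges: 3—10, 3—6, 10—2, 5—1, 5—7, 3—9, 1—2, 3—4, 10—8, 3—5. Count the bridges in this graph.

The edges on the cycle 3-10-2-1-5-3 are not bridges since each lies on that cycle.
But removing 3—4 disconnects 3 from 4; removing 3—6 disconnects 3 from 6; removing 5—7 disconnects 5 from 7; removing 3—9 disconnects 3 from 9 — these are bridges.
In total 5 edges are bridges.

5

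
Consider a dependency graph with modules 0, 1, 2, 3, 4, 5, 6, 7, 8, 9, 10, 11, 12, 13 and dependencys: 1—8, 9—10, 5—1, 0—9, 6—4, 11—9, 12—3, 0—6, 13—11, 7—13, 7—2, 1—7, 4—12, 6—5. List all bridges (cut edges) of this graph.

The edges on the cycle 0-6-5-1-7-13-11-9-0 are not bridges since each lies on that cycle.
But removing 6—4 disconnects 6 from 4; removing 4—12 disconnects 4 from 12; removing 7—2 disconnects 7 from 2; removing 12—3 disconnects 12 from 3 — these are bridges.
In total 6 edges are bridges.

1-8, 10-9, 12-3, 12-4, 2-7, 4-6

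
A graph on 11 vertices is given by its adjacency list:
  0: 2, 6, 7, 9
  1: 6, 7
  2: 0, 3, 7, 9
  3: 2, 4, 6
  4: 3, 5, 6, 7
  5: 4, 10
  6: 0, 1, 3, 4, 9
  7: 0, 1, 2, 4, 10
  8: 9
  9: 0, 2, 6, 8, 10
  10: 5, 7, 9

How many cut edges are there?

The edges on the cycle 7-10-5-4-6-3-2-7 are not bridges since each lies on that cycle.
But removing 9-8 disconnects 9 from 8 — this is a bridge.

1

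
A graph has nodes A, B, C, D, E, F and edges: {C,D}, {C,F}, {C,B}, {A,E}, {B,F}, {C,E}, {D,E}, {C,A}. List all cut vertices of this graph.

Removing C increases the component count from 1 to 2, so C is a cut vertex.
By contrast removing E leaves 1 component; it is not a cut vertex. No other vertex is a cut vertex either.

C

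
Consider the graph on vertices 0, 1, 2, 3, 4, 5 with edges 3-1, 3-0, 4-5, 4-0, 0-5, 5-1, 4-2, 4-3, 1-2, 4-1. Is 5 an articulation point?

Deleting 5 leaves 1 component (was 1) (its neighbors 0, 1, 4 remain connected to each other), so 5 is not a cut vertex.

No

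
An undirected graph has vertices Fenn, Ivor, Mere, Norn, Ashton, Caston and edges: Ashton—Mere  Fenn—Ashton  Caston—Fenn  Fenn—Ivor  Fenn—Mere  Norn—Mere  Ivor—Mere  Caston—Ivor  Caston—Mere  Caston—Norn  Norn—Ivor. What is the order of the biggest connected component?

6

Starting from Fenn we can reach Fenn, Ivor, Mere, Norn, Ashton, Caston. That is one component of size 6.
The largest has 6 vertices.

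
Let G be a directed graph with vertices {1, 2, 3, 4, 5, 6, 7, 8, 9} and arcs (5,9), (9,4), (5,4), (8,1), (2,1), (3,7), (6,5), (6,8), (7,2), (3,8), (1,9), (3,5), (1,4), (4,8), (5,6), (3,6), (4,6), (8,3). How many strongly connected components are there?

1

{1, 2, 3, 4, 5, 6, 7, 8, 9} are all mutually reachable — one SCC of size 9.
That gives 1 strongly connected component.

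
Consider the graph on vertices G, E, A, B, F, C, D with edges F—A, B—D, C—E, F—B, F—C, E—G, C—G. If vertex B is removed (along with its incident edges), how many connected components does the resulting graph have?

2

With B gone, the remaining components are: {D}; {A, C, E, F, G}.
That is 2 components.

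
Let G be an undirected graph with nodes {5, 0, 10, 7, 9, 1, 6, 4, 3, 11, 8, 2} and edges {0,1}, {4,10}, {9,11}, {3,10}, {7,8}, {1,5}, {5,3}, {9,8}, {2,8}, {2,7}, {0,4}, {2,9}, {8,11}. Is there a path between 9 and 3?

No

The component containing 9 is {2, 7, 8, 9, 11}, and 3 is not in it.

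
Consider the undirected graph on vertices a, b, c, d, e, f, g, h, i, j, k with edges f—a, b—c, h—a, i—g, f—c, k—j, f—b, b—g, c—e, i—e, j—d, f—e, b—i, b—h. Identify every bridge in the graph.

d-j, j-k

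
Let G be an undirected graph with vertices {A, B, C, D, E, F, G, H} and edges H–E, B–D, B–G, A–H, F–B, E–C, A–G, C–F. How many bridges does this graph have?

The edges on the cycle A-H-E-C-F-B-G-A are not bridges since each lies on that cycle.
But removing B–D disconnects B from D — this is a bridge.

1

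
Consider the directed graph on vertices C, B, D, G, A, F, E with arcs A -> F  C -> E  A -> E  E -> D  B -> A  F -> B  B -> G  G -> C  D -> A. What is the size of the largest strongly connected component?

7

{A, B, C, D, E, F, G} are all mutually reachable — one SCC of size 7.
The largest has 7 vertices.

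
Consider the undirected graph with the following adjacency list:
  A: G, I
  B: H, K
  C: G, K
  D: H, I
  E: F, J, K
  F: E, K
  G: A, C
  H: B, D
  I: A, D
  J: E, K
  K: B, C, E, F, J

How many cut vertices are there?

1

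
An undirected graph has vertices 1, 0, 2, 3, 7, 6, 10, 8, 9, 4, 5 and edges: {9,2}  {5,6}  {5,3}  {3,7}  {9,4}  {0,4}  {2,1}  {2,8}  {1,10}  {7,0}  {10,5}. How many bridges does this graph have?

2

The edges on the cycle 9-2-1-10-5-3-7-0-4-9 are not bridges since each lies on that cycle.
But removing 6—5 disconnects 6 from 5; removing 2—8 disconnects 2 from 8 — these are bridges.
That makes 2 bridges.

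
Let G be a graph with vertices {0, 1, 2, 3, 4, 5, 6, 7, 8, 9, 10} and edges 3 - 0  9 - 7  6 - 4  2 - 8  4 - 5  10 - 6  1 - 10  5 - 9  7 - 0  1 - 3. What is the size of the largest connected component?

Starting from 2 we can reach 2, 8. That is one component of size 2.
Starting from 0 we can reach 0, 1, 3, 4, 5, 6, 7, 9, 10. That is one component of size 9.
The largest has 9 vertices.

9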